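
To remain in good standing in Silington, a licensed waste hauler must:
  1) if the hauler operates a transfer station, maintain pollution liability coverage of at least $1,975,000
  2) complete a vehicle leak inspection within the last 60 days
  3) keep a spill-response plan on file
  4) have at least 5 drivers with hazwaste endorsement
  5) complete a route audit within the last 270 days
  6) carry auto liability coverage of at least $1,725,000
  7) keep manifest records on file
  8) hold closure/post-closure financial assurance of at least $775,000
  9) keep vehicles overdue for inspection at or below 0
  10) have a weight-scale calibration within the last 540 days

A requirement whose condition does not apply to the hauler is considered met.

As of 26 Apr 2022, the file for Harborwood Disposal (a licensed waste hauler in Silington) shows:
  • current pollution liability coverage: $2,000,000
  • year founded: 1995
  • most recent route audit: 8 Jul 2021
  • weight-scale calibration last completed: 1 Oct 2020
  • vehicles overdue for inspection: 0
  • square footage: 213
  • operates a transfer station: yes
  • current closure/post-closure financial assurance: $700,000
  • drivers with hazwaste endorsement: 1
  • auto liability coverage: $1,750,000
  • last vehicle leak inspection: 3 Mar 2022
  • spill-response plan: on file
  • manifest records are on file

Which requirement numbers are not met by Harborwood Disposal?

4, 5, 8, 10

1. condition 'operates a transfer station' holds; pollution liability coverage $2,000,000 ≥ $1,975,000 → met
2. vehicle leak inspection 54 days ago vs limit 60 → met
3. spill-response plan present → met
4. drivers with hazwaste endorsement 1 < 5 → not met
5. route audit 292 days ago vs limit 270 → not met
6. auto liability coverage $1,750,000 ≥ $1,725,000 → met
7. manifest records present → met
8. closure/post-closure financial assurance $700,000 < $775,000 → not met
9. vehicles overdue for inspection 0 ≤ 0 → met
10. weight-scale calibration 572 days ago vs limit 540 → not met
Not met: 4, 5, 8, 10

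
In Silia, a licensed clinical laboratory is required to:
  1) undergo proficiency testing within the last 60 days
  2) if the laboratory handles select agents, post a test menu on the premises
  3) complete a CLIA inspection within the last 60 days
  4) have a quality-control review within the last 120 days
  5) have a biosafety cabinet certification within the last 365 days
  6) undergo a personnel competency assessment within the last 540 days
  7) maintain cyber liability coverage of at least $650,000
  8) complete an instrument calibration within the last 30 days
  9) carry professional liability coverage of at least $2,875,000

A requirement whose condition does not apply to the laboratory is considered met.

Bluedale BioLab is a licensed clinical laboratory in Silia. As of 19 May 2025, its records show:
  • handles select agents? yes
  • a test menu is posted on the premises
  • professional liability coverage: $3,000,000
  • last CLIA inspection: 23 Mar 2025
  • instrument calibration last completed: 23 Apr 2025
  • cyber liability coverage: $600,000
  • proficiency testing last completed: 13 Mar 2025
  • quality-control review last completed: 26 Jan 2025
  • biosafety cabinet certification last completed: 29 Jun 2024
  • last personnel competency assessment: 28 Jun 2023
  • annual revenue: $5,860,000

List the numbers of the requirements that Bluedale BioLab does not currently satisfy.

1, 6, 7

1. proficiency testing 67 days ago vs limit 60 → not met
2. condition 'handles select agents' holds; test menu present → met
3. CLIA inspection 57 days ago vs limit 60 → met
4. quality-control review 113 days ago vs limit 120 → met
5. biosafety cabinet certification 324 days ago vs limit 365 → met
6. personnel competency assessment 691 days ago vs limit 540 → not met
7. cyber liability coverage $600,000 < $650,000 → not met
8. instrument calibration 26 days ago vs limit 30 → met
9. professional liability coverage $3,000,000 ≥ $2,875,000 → met
Not met: 1, 6, 7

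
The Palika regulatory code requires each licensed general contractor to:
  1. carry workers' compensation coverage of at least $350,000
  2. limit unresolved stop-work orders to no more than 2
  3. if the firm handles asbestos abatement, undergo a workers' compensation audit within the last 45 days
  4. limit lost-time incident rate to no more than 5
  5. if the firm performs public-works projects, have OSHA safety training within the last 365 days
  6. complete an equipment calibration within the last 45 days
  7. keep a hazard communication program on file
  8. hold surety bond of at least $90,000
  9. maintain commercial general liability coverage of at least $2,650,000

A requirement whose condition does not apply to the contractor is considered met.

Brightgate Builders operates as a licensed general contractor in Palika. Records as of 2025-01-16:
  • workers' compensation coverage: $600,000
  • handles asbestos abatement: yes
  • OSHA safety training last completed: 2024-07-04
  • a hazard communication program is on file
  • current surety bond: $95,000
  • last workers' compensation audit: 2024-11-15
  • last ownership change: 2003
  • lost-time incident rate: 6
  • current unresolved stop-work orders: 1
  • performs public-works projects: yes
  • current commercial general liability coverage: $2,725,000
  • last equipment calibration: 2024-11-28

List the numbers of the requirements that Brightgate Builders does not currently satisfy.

3, 4, 6

1. workers' compensation coverage $600,000 ≥ $350,000 → met
2. unresolved stop-work orders 1 ≤ 2 → met
3. condition 'handles asbestos abatement' holds; workers' compensation audit 62 days ago vs limit 45 → not met
4. lost-time incident rate 6 > 5 → not met
5. condition 'performs public-works projects' holds; OSHA safety training 196 days ago vs limit 365 → met
6. equipment calibration 49 days ago vs limit 45 → not met
7. hazard communication program present → met
8. surety bond $95,000 ≥ $90,000 → met
9. commercial general liability coverage $2,725,000 ≥ $2,650,000 → met
Not met: 3, 4, 6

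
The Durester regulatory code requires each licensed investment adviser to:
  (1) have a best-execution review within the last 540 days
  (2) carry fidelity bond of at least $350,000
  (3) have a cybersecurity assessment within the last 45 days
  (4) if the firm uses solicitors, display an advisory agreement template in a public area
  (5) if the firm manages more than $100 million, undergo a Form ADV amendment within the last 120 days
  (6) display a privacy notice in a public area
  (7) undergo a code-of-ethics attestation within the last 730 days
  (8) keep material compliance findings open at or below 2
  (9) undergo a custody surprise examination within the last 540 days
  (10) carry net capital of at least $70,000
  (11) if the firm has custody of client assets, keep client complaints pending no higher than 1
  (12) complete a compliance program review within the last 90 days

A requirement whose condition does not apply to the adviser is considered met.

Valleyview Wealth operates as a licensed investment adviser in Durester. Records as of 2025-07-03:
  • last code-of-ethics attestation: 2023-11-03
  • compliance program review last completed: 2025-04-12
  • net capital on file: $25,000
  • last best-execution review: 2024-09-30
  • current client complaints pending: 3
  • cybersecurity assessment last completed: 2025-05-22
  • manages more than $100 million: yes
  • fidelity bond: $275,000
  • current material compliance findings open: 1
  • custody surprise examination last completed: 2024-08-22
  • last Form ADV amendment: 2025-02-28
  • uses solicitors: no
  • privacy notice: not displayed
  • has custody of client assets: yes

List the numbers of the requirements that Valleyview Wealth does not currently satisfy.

2, 5, 6, 10, 11

1. best-execution review 276 days ago vs limit 540 → met
2. fidelity bond $275,000 < $350,000 → not met
3. cybersecurity assessment 42 days ago vs limit 45 → met
4. condition 'uses solicitors' does not hold → requirement n/a → met
5. condition 'manages more than $100 million' holds; Form ADV amendment 125 days ago vs limit 120 → not met
6. privacy notice absent → not met
7. code-of-ethics attestation 608 days ago vs limit 730 → met
8. material compliance findings open 1 ≤ 2 → met
9. custody surprise examination 315 days ago vs limit 540 → met
10. net capital $25,000 < $70,000 → not met
11. condition 'has custody of client assets' holds; client complaints pending 3 > 1 → not met
12. compliance program review 82 days ago vs limit 90 → met
Not met: 2, 5, 6, 10, 11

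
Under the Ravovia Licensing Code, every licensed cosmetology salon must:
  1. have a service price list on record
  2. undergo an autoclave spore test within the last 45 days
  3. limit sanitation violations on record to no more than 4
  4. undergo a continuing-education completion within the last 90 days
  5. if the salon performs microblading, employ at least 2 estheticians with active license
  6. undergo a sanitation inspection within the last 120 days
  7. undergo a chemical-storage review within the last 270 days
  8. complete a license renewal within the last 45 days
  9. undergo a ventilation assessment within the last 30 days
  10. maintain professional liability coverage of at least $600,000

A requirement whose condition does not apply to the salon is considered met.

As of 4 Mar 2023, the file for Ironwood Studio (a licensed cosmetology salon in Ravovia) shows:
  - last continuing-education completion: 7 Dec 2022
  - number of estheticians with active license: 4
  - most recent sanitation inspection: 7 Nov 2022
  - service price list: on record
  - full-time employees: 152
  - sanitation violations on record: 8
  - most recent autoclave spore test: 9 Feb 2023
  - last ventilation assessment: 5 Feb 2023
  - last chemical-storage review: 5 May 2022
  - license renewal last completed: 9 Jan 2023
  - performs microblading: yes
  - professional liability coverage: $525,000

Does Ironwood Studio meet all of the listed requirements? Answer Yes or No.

No

1. service price list present → met
2. autoclave spore test 23 days ago vs limit 45 → met
3. sanitation violations on record 8 > 4 → not met
4. continuing-education completion 87 days ago vs limit 90 → met
5. condition 'performs microblading' holds; estheticians with active license 4 ≥ 2 → met
6. sanitation inspection 117 days ago vs limit 120 → met
7. chemical-storage review 303 days ago vs limit 270 → not met
8. license renewal 54 days ago vs limit 45 → not met
9. ventilation assessment 27 days ago vs limit 30 → met
10. professional liability coverage $525,000 < $600,000 → not met
Not met: 3, 7, 8, 10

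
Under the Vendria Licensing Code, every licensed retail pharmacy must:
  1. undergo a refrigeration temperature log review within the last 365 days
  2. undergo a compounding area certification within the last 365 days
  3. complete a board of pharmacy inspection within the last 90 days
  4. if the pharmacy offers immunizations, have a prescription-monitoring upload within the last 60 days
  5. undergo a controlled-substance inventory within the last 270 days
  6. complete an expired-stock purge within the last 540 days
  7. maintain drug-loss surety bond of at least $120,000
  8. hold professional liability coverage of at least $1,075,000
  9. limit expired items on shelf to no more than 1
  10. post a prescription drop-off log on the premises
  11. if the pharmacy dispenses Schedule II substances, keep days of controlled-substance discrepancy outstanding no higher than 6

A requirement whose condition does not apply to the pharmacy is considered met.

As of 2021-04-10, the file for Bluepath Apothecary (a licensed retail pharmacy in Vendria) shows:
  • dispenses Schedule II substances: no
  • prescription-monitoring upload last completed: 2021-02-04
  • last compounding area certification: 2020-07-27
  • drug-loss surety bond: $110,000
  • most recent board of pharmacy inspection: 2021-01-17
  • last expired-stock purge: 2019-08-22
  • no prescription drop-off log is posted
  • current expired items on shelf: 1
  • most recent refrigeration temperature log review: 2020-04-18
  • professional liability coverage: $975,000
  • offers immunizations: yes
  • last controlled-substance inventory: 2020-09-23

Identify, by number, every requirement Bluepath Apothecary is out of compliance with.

1. refrigeration temperature log review 357 days ago vs limit 365 → met
2. compounding area certification 257 days ago vs limit 365 → met
3. board of pharmacy inspection 83 days ago vs limit 90 → met
4. condition 'offers immunizations' holds; prescription-monitoring upload 65 days ago vs limit 60 → not met
5. controlled-substance inventory 199 days ago vs limit 270 → met
6. expired-stock purge 597 days ago vs limit 540 → not met
7. drug-loss surety bond $110,000 < $120,000 → not met
8. professional liability coverage $975,000 < $1,075,000 → not met
9. expired items on shelf 1 ≤ 1 → met
10. prescription drop-off log absent → not met
11. condition 'dispenses Schedule II substances' does not hold → requirement n/a → met
Not met: 4, 6, 7, 8, 10

4, 6, 7, 8, 10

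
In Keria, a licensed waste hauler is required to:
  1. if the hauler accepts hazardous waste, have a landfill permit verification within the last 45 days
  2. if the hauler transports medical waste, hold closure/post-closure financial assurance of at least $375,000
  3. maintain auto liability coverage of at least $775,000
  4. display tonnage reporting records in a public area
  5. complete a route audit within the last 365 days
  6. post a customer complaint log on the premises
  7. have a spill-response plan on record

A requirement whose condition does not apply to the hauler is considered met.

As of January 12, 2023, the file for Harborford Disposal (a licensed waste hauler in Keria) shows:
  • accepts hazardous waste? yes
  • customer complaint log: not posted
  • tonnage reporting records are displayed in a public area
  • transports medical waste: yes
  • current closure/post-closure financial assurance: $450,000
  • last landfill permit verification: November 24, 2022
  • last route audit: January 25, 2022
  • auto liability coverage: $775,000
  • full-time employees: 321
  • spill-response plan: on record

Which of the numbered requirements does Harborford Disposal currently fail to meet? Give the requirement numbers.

1, 6

1. condition 'accepts hazardous waste' holds; landfill permit verification 49 days ago vs limit 45 → not met
2. condition 'transports medical waste' holds; closure/post-closure financial assurance $450,000 ≥ $375,000 → met
3. auto liability coverage $775,000 ≥ $775,000 → met
4. tonnage reporting records present → met
5. route audit 352 days ago vs limit 365 → met
6. customer complaint log absent → not met
7. spill-response plan present → met
Not met: 1, 6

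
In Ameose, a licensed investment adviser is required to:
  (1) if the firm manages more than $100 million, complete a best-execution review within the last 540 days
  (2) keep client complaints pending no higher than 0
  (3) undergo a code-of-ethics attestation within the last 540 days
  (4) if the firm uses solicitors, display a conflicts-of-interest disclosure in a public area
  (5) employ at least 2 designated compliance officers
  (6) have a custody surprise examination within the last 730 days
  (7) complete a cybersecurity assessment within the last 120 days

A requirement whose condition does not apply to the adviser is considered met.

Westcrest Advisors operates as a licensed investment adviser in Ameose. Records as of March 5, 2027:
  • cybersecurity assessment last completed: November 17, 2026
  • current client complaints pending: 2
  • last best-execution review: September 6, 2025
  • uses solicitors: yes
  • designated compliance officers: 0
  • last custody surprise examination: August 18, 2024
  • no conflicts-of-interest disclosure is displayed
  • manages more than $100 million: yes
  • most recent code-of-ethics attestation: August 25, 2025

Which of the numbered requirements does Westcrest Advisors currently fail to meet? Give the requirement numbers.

1, 2, 3, 4, 5, 6

1. condition 'manages more than $100 million' holds; best-execution review 545 days ago vs limit 540 → not met
2. client complaints pending 2 > 0 → not met
3. code-of-ethics attestation 557 days ago vs limit 540 → not met
4. condition 'uses solicitors' holds; conflicts-of-interest disclosure absent → not met
5. designated compliance officers 0 < 2 → not met
6. custody surprise examination 929 days ago vs limit 730 → not met
7. cybersecurity assessment 108 days ago vs limit 120 → met
Not met: 1, 2, 3, 4, 5, 6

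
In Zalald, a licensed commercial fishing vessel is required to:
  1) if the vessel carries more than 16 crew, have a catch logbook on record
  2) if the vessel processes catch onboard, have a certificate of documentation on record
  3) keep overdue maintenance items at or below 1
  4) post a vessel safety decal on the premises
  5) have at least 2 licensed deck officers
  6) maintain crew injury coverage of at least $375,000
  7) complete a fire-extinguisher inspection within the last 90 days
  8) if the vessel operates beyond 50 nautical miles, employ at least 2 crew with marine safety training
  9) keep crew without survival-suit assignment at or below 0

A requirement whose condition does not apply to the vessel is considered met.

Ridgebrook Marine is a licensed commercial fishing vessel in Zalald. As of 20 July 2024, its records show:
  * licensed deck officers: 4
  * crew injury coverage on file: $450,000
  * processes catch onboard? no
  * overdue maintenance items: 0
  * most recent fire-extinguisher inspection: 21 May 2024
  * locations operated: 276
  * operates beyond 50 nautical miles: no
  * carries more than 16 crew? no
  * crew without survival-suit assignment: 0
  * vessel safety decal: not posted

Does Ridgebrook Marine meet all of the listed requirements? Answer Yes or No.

1. condition 'carries more than 16 crew' does not hold → requirement n/a → met
2. condition 'processes catch onboard' does not hold → requirement n/a → met
3. overdue maintenance items 0 ≤ 1 → met
4. vessel safety decal absent → not met
5. licensed deck officers 4 ≥ 2 → met
6. crew injury coverage $450,000 ≥ $375,000 → met
7. fire-extinguisher inspection 60 days ago vs limit 90 → met
8. condition 'operates beyond 50 nautical miles' does not hold → requirement n/a → met
9. crew without survival-suit assignment 0 ≤ 0 → met
Not met: 4

No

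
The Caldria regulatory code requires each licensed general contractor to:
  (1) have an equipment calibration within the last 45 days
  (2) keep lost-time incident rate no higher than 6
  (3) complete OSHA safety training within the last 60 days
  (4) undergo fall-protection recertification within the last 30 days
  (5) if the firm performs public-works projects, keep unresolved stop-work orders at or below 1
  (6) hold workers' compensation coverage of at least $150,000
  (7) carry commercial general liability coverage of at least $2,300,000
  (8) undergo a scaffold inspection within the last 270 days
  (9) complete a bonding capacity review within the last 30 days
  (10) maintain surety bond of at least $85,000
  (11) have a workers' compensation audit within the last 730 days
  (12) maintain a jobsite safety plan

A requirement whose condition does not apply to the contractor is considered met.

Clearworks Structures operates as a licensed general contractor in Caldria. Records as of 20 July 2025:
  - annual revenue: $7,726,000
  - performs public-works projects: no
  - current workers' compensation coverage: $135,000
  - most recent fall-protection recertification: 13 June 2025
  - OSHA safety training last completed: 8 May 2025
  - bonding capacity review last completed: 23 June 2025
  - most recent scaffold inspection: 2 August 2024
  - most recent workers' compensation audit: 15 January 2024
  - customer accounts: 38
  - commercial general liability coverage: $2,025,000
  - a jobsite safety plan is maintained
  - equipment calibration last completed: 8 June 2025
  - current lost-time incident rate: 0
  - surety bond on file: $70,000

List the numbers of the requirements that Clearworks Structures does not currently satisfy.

3, 4, 6, 7, 8, 10

1. equipment calibration 42 days ago vs limit 45 → met
2. lost-time incident rate 0 ≤ 6 → met
3. OSHA safety training 73 days ago vs limit 60 → not met
4. fall-protection recertification 37 days ago vs limit 30 → not met
5. condition 'performs public-works projects' does not hold → requirement n/a → met
6. workers' compensation coverage $135,000 < $150,000 → not met
7. commercial general liability coverage $2,025,000 < $2,300,000 → not met
8. scaffold inspection 352 days ago vs limit 270 → not met
9. bonding capacity review 27 days ago vs limit 30 → met
10. surety bond $70,000 < $85,000 → not met
11. workers' compensation audit 552 days ago vs limit 730 → met
12. jobsite safety plan present → met
Not met: 3, 4, 6, 7, 8, 10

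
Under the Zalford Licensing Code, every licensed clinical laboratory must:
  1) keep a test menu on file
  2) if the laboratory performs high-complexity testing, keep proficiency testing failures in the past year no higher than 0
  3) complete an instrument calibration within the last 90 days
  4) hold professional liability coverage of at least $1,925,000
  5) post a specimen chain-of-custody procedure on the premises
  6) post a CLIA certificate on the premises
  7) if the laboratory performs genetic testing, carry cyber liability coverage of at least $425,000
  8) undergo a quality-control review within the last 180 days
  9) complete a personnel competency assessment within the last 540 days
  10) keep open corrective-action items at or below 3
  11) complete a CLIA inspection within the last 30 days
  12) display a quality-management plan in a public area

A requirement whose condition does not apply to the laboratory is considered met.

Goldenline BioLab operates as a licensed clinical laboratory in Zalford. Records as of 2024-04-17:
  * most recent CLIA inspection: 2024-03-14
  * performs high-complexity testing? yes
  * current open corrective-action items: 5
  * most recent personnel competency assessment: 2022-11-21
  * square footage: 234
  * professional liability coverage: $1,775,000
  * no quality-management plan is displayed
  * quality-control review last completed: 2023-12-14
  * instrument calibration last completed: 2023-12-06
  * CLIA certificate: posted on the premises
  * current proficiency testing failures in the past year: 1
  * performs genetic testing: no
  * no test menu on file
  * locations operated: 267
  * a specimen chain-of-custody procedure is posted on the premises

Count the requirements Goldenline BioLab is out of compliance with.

1. test menu absent → not met
2. condition 'performs high-complexity testing' holds; proficiency testing failures in the past year 1 > 0 → not met
3. instrument calibration 133 days ago vs limit 90 → not met
4. professional liability coverage $1,775,000 < $1,925,000 → not met
5. specimen chain-of-custody procedure present → met
6. CLIA certificate present → met
7. condition 'performs genetic testing' does not hold → requirement n/a → met
8. quality-control review 125 days ago vs limit 180 → met
9. personnel competency assessment 513 days ago vs limit 540 → met
10. open corrective-action items 5 > 3 → not met
11. CLIA inspection 34 days ago vs limit 30 → not met
12. quality-management plan absent → not met
Not met: 7 of 12

7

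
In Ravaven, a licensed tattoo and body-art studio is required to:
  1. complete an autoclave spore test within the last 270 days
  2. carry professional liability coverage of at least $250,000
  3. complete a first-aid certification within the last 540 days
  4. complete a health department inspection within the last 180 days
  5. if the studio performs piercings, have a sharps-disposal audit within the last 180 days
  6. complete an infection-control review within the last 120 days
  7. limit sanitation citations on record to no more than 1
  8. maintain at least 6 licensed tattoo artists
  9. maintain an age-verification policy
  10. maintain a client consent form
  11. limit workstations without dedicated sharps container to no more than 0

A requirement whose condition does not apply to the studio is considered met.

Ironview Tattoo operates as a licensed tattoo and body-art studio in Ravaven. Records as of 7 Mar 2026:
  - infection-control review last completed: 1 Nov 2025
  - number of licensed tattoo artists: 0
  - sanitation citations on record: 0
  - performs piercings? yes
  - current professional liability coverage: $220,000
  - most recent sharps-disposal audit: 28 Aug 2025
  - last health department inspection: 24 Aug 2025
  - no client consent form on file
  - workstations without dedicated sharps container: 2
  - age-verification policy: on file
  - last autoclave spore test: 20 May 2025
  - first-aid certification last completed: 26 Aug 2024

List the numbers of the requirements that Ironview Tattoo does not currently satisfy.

1. autoclave spore test 291 days ago vs limit 270 → not met
2. professional liability coverage $220,000 < $250,000 → not met
3. first-aid certification 558 days ago vs limit 540 → not met
4. health department inspection 195 days ago vs limit 180 → not met
5. condition 'performs piercings' holds; sharps-disposal audit 191 days ago vs limit 180 → not met
6. infection-control review 126 days ago vs limit 120 → not met
7. sanitation citations on record 0 ≤ 1 → met
8. licensed tattoo artists 0 < 6 → not met
9. age-verification policy present → met
10. client consent form absent → not met
11. workstations without dedicated sharps container 2 > 0 → not met
Not met: 1, 2, 3, 4, 5, 6, 8, 10, 11

1, 2, 3, 4, 5, 6, 8, 10, 11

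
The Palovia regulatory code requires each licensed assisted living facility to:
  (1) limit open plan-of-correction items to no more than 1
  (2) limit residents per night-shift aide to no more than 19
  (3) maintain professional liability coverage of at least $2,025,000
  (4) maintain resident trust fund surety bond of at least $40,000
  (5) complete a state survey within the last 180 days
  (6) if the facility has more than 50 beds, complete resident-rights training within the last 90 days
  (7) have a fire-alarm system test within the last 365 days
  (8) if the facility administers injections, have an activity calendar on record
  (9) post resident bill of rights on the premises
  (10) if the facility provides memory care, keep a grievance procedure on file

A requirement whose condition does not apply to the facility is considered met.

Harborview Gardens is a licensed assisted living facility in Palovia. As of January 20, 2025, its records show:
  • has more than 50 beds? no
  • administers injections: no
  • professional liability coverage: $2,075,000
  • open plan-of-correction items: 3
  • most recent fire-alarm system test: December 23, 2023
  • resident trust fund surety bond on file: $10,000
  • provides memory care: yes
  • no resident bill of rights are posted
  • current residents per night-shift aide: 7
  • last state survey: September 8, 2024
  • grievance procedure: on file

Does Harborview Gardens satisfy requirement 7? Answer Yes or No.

7. fire-alarm system test 394 days ago vs limit 365 → not met

No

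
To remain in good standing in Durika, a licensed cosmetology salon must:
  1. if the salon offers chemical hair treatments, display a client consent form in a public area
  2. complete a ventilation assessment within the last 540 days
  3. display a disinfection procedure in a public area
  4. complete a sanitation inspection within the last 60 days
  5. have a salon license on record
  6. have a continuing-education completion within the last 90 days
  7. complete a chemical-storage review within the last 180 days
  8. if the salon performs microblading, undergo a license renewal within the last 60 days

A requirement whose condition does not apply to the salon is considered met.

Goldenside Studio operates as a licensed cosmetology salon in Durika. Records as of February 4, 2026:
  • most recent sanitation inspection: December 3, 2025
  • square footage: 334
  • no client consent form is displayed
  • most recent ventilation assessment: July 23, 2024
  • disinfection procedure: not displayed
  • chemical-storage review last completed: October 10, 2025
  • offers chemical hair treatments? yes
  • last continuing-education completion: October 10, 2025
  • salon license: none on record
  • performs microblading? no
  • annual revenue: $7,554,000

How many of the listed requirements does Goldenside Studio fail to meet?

1. condition 'offers chemical hair treatments' holds; client consent form absent → not met
2. ventilation assessment 561 days ago vs limit 540 → not met
3. disinfection procedure absent → not met
4. sanitation inspection 63 days ago vs limit 60 → not met
5. salon license absent → not met
6. continuing-education completion 117 days ago vs limit 90 → not met
7. chemical-storage review 117 days ago vs limit 180 → met
8. condition 'performs microblading' does not hold → requirement n/a → met
Not met: 6 of 8

6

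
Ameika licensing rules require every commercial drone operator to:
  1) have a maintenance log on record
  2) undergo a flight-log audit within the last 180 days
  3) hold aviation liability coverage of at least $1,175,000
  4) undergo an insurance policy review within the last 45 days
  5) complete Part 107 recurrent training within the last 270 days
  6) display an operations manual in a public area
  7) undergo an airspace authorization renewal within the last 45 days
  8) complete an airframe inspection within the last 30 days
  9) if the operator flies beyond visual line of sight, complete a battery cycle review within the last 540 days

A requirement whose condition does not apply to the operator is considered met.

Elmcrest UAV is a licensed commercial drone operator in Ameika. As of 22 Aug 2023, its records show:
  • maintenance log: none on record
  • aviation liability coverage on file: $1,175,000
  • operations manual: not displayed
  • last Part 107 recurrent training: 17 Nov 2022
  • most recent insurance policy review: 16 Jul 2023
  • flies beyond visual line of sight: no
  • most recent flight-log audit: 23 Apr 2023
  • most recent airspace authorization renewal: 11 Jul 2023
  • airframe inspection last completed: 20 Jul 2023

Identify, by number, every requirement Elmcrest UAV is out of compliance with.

1, 5, 6, 8

1. maintenance log absent → not met
2. flight-log audit 121 days ago vs limit 180 → met
3. aviation liability coverage $1,175,000 ≥ $1,175,000 → met
4. insurance policy review 37 days ago vs limit 45 → met
5. Part 107 recurrent training 278 days ago vs limit 270 → not met
6. operations manual absent → not met
7. airspace authorization renewal 42 days ago vs limit 45 → met
8. airframe inspection 33 days ago vs limit 30 → not met
9. condition 'flies beyond visual line of sight' does not hold → requirement n/a → met
Not met: 1, 5, 6, 8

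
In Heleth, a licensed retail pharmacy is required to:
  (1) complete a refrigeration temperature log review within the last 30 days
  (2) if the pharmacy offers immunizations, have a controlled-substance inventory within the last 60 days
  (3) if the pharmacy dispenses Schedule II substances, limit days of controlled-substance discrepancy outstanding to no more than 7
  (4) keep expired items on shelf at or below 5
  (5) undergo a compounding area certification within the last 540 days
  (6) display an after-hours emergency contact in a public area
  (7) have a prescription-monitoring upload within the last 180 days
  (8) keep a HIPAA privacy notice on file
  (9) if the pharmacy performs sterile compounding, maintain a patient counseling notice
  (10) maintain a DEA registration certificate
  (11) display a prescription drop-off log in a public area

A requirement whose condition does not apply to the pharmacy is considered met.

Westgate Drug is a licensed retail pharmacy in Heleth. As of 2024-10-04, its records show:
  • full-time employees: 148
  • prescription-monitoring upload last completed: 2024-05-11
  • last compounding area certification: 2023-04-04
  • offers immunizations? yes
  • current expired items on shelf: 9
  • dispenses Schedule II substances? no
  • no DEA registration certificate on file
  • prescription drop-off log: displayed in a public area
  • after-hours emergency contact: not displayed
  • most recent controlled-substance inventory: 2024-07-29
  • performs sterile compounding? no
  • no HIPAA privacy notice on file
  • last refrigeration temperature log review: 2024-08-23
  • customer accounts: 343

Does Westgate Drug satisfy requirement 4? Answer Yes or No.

No

4. expired items on shelf 9 > 5 → not met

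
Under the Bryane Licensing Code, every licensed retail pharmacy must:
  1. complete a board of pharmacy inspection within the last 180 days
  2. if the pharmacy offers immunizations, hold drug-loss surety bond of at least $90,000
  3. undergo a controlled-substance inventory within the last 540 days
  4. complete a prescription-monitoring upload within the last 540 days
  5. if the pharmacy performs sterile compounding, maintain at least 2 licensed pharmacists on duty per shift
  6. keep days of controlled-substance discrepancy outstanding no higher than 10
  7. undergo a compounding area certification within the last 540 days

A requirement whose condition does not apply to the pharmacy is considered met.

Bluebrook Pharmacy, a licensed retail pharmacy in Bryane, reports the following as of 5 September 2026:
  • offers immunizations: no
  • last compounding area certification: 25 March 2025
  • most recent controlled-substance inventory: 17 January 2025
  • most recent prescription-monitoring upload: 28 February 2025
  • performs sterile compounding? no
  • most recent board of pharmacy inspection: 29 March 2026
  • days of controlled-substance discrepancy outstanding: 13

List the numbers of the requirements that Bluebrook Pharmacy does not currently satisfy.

3, 4, 6

1. board of pharmacy inspection 160 days ago vs limit 180 → met
2. condition 'offers immunizations' does not hold → requirement n/a → met
3. controlled-substance inventory 596 days ago vs limit 540 → not met
4. prescription-monitoring upload 554 days ago vs limit 540 → not met
5. condition 'performs sterile compounding' does not hold → requirement n/a → met
6. days of controlled-substance discrepancy outstanding 13 > 10 → not met
7. compounding area certification 529 days ago vs limit 540 → met
Not met: 3, 4, 6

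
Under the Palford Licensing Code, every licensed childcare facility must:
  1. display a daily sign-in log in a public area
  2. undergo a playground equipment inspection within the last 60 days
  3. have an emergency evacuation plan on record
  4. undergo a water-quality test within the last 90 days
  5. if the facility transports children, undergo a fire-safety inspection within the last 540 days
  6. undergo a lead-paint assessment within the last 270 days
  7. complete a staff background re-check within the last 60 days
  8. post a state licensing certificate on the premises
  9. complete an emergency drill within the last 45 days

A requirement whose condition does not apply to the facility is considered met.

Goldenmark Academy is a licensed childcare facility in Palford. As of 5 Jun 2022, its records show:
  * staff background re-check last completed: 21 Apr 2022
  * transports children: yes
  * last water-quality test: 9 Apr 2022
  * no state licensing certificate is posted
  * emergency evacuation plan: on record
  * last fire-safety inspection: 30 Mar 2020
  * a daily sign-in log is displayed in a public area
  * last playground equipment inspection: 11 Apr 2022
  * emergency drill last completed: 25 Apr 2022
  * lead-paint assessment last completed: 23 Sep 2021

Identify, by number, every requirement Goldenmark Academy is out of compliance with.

1. daily sign-in log present → met
2. playground equipment inspection 55 days ago vs limit 60 → met
3. emergency evacuation plan present → met
4. water-quality test 57 days ago vs limit 90 → met
5. condition 'transports children' holds; fire-safety inspection 797 days ago vs limit 540 → not met
6. lead-paint assessment 255 days ago vs limit 270 → met
7. staff background re-check 45 days ago vs limit 60 → met
8. state licensing certificate absent → not met
9. emergency drill 41 days ago vs limit 45 → met
Not met: 5, 8

5, 8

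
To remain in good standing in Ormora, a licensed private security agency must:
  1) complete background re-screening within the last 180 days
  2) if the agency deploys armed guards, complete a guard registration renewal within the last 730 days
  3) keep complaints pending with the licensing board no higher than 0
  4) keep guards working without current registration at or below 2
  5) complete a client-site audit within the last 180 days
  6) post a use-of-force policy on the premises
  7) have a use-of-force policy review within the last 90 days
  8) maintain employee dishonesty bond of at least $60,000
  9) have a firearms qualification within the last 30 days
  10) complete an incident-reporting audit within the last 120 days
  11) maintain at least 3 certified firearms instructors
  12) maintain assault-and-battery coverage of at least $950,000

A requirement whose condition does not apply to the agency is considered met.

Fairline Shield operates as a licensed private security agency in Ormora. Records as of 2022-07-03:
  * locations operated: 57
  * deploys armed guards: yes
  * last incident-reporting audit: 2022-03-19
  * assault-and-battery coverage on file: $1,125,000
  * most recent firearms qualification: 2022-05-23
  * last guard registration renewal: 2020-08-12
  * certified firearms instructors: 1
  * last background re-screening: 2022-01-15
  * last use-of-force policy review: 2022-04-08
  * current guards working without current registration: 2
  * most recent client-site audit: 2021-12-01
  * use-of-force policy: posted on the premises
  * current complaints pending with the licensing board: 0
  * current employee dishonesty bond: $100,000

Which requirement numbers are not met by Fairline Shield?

1. background re-screening 169 days ago vs limit 180 → met
2. condition 'deploys armed guards' holds; guard registration renewal 690 days ago vs limit 730 → met
3. complaints pending with the licensing board 0 ≤ 0 → met
4. guards working without current registration 2 ≤ 2 → met
5. client-site audit 214 days ago vs limit 180 → not met
6. use-of-force policy present → met
7. use-of-force policy review 86 days ago vs limit 90 → met
8. employee dishonesty bond $100,000 ≥ $60,000 → met
9. firearms qualification 41 days ago vs limit 30 → not met
10. incident-reporting audit 106 days ago vs limit 120 → met
11. certified firearms instructors 1 < 3 → not met
12. assault-and-battery coverage $1,125,000 ≥ $950,000 → met
Not met: 5, 9, 11

5, 9, 11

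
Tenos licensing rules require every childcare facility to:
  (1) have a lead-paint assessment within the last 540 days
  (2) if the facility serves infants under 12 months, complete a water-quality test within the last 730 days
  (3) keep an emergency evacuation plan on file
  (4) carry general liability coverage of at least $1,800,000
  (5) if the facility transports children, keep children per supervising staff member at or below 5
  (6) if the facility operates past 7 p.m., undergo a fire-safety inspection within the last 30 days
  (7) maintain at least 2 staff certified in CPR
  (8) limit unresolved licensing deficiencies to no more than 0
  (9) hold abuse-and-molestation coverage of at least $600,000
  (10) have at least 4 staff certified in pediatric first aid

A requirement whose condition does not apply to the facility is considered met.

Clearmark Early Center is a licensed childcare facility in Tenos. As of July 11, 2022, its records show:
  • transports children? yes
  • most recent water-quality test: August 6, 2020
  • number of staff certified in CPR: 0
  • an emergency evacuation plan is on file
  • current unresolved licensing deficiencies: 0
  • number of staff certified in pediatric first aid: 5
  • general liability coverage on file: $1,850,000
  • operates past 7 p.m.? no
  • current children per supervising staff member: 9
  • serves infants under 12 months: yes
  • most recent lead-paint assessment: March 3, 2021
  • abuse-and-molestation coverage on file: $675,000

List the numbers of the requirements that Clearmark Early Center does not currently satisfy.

1. lead-paint assessment 495 days ago vs limit 540 → met
2. condition 'serves infants under 12 months' holds; water-quality test 704 days ago vs limit 730 → met
3. emergency evacuation plan present → met
4. general liability coverage $1,850,000 ≥ $1,800,000 → met
5. condition 'transports children' holds; children per supervising staff member 9 > 5 → not met
6. condition 'operates past 7 p.m.' does not hold → requirement n/a → met
7. staff certified in CPR 0 < 2 → not met
8. unresolved licensing deficiencies 0 ≤ 0 → met
9. abuse-and-molestation coverage $675,000 ≥ $600,000 → met
10. staff certified in pediatric first aid 5 ≥ 4 → met
Not met: 5, 7

5, 7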